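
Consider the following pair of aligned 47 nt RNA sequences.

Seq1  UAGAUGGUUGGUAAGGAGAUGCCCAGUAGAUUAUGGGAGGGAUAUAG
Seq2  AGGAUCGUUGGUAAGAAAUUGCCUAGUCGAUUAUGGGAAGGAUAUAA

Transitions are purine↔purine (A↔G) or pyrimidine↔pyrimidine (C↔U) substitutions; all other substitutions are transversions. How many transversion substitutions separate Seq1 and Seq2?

4

The sequences differ at positions 1 (U/A, transversion), 2 (A/G, transition), 6 (G/C, transversion), 16 (G/A, transition), 18 (G/A, transition), 19 (A/U, transversion), 24 (C/U, transition), 28 (A/C, transversion), 39 (G/A, transition), 47 (G/A, transition).
Of the 10 differences, 6 transitions and 4 transversions, so the answer is 4.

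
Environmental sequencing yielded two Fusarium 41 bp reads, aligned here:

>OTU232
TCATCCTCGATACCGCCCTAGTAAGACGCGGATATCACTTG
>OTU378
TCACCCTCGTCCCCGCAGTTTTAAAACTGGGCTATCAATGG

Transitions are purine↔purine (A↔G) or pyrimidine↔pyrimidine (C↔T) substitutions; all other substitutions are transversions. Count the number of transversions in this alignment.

11

The sequences differ at positions 4 (T/C, transition), 10 (A/T, transversion), 11 (T/C, transition), 12 (A/C, transversion), 17 (C/A, transversion), 18 (C/G, transversion), 20 (A/T, transversion), 21 (G/T, transversion), 25 (G/A, transition), 28 (G/T, transversion), 29 (C/G, transversion), 32 (A/C, transversion), 38 (C/A, transversion), 40 (T/G, transversion).
Of the 14 differences, 3 transitions and 11 transversions, so the answer is 11.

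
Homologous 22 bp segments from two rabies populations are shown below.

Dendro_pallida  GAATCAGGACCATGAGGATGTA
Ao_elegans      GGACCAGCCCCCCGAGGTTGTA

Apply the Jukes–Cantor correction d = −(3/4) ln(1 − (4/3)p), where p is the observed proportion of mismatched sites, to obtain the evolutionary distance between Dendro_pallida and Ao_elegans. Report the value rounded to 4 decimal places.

0.4141

Mismatches occur at site 2 (A→G), site 4 (T→C), site 8 (G→C), site 9 (A→C), site 12 (A→C), site 13 (T→C), site 18 (A→T).
p = 7/22 = 0.318182.
d = −0.75 · ln(1 − (4/3)·0.318182) = −0.75 · ln(0.575757) = −0.75 · (-0.552070) = 0.4141.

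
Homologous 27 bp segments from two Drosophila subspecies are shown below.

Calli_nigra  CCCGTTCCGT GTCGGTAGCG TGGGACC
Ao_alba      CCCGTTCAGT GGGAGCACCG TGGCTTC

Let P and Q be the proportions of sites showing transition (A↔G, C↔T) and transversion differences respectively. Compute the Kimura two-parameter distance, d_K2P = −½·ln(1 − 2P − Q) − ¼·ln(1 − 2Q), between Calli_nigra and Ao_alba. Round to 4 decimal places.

Mismatches occur at site 8 (C↔A, transversion), site 12 (T↔G, transversion), site 13 (C↔G, transversion), site 14 (G↔A, transition), site 16 (T↔C, transition), site 18 (G↔C, transversion), site 24 (G↔C, transversion), site 25 (A↔T, transversion), site 26 (C↔T, transition).
Of the 9 differences, 3 transitions and 6 transversions over 27 sites: P = 3/27 = 0.111111, Q = 6/27 = 0.222222.
d = −0.5·ln(0.555556) − 0.25·ln(0.555556) = −0.5·(-0.587786) − 0.25·(-0.587786) = 0.4408.

0.4408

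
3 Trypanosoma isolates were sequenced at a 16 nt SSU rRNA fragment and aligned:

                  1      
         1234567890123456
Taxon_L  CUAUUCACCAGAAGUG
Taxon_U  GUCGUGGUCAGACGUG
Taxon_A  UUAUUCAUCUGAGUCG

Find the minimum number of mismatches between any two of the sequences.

6

Pairwise Hamming distances:
  Taxon_L vs Taxon_U: 7
  Taxon_L vs Taxon_A: 6
  Taxon_U vs Taxon_A: 9
The smallest is 6, between Taxon_L and Taxon_A.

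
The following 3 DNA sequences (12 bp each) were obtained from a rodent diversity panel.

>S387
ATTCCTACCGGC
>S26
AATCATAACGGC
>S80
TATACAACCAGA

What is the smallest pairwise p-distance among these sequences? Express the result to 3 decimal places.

Pairwise Hamming distances:
  S387 vs S26: 3
  S387 vs S80: 6
  S26 vs S80: 7
The smallest is 3 mismatches, between S387 and S26; p = 3/12 = 0.250.

0.250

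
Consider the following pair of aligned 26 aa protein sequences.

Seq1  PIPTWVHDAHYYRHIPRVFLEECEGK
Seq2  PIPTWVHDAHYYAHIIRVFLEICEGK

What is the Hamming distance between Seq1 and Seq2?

The sequences differ at positions 13 (R/A), 16 (P/I), 22 (E/I).
That gives 3 mismatches out of 26 aligned sites, so the Hamming distance is 3.

3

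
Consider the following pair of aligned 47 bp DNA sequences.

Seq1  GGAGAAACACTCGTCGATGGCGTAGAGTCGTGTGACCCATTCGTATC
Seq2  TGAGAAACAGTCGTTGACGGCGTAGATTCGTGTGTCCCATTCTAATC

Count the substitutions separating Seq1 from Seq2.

8

Mismatches occur at site 1 (G↔T), site 10 (C↔G), site 15 (C↔T), site 18 (T↔C), site 27 (G↔T), site 35 (A↔T), site 43 (G↔T), site 44 (T↔A).
That gives 8 mismatches out of 47 aligned sites, so the Hamming distance is 8.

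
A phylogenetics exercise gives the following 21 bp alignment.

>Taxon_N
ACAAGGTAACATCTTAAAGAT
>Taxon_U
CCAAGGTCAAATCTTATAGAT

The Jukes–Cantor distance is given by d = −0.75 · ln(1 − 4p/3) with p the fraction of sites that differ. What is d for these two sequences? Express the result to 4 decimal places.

Mismatches occur at site 1 (A→C), site 8 (A→C), site 10 (C→A), site 17 (A→T).
p = 4/21 = 0.190476.
d = −0.75 · ln(1 − (4/3)·0.190476) = −0.75 · ln(0.746032) = −0.75 · (-0.292987) = 0.2197.

0.2197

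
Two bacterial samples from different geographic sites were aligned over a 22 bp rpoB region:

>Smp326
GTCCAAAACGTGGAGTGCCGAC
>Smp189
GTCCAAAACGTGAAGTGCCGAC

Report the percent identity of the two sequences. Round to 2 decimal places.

The sequences differ at position 13 (G/A).
21 of the 22 sites match, so the percent identity is 21/22 × 100 = 95.45%.

95.45%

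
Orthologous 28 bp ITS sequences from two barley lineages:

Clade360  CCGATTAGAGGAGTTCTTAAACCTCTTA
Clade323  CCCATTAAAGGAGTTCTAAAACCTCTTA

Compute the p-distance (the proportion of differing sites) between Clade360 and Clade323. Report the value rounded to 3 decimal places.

0.107

The sequences differ at positions 3 (G/C), 8 (G/A), 18 (T/A).
There are 3 differences over 28 sites, so p = 3/28 = 0.107.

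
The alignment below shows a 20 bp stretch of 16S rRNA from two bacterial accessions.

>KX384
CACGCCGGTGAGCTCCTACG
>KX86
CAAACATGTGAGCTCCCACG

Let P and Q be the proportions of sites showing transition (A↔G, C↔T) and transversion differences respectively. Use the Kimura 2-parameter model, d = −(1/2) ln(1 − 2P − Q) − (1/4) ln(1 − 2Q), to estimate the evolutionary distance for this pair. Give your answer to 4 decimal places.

Differing sites — 3:C/A (Tv); 4:G/A (Ti); 6:C/A (Tv); 7:G/T (Tv); 17:T/C (Ti).
Of the 5 differences, 2 transitions and 3 transversions over 20 sites: P = 2/20 = 0.100000, Q = 3/20 = 0.150000.
d = −0.5·ln(0.650000) − 0.25·ln(0.700000) = −0.5·(-0.430783) − 0.25·(-0.356675) = 0.3046.

0.3046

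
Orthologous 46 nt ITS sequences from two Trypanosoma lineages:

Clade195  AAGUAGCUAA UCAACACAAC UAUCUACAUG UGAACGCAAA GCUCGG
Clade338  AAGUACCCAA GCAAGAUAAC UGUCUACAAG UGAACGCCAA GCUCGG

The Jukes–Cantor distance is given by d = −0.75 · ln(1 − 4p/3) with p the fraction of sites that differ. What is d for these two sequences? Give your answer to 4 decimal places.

0.1979

Differing sites — 6:G/C; 8:U/C; 11:U/G; 15:C/G; 17:C/U; 22:A/G; 29:U/A; 38:A/C.
p = 8/46 = 0.173913.
d = −0.75 · ln(1 − (4/3)·0.173913) = −0.75 · ln(0.768116) = −0.75 · (-0.263815) = 0.1979.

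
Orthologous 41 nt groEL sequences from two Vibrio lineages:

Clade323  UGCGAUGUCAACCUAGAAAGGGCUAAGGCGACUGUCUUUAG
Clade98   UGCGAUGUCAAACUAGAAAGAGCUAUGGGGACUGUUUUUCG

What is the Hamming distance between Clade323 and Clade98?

Mismatches occur at site 12 (C/A), site 21 (G/A), site 26 (A/U), site 29 (C/G), site 36 (C/U), site 40 (A/C).
That gives 6 mismatches out of 41 aligned sites, so the Hamming distance is 6.

6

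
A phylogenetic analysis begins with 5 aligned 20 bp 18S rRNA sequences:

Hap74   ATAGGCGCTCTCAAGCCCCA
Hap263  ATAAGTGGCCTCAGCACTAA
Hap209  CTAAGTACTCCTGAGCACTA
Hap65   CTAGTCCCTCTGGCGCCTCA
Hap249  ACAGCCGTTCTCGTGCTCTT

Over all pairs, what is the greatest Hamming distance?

Pairwise Hamming distances:
  Hap74 vs Hap263: 9
  Hap74 vs Hap209: 9
  Hap74 vs Hap65: 7
  Hap74 vs Hap249: 8
  Hap263 vs Hap209: 13
  Hap263 vs Hap65: 13
  Hap263 vs Hap249: 14
  Hap209 vs Hap65: 10
  Hap209 vs Hap249: 12
  Hap65 vs Hap249: 11
The largest is 14, between Hap263 and Hap249.

14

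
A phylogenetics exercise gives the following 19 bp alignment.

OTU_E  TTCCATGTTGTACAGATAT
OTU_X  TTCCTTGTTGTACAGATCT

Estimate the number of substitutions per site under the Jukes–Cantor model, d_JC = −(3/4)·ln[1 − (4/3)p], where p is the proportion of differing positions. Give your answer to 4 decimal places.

Differing sites — 5:A/T; 18:A/C.
p = 2/19 = 0.105263.
d = −0.75 · ln(1 − (4/3)·0.105263) = −0.75 · ln(0.859649) = −0.75 · (-0.151231) = 0.1134.

0.1134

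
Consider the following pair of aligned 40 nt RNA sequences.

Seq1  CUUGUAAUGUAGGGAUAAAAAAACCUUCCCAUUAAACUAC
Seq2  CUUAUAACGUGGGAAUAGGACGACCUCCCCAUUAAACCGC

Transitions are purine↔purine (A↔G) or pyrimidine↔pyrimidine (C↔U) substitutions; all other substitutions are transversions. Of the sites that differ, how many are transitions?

Mismatches occur at site 4 (G↔A, transition), site 8 (U↔C, transition), site 11 (A↔G, transition), site 14 (G↔A, transition), site 18 (A↔G, transition), site 19 (A↔G, transition), site 21 (A↔C, transversion), site 22 (A↔G, transition), site 27 (U↔C, transition), site 38 (U↔C, transition), site 39 (A↔G, transition).
Of the 11 differences, 10 transitions and 1 transversion, so the answer is 10.

10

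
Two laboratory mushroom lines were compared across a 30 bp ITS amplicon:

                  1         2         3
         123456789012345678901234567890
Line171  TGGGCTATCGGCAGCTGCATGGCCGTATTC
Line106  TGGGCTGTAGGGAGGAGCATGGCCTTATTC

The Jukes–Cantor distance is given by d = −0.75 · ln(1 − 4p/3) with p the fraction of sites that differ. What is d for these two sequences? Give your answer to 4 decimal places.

0.2326

The sequences differ at positions 7 (A/G), 9 (C/A), 12 (C/G), 15 (C/G), 16 (T/A), 25 (G/T).
p = 6/30 = 0.200000.
d = −0.75 · ln(1 − (4/3)·0.200000) = −0.75 · ln(0.733333) = −0.75 · (-0.310155) = 0.2326.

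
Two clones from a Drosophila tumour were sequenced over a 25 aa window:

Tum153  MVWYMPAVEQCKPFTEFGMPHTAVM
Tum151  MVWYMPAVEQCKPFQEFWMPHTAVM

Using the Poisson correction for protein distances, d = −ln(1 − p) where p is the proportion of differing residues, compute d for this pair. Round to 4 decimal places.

Mismatches occur at site 15 (T/Q), site 18 (G/W).
p = 2/25 = 0.080000.
d = −ln(1 − 0.080000) = −ln(0.920000) = 0.0834.

0.0834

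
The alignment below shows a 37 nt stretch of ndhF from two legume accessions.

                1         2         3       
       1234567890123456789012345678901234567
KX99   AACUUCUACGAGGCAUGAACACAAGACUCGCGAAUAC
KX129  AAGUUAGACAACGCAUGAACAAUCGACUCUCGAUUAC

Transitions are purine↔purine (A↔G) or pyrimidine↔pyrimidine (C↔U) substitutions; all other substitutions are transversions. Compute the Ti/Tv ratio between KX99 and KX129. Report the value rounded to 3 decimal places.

0.111

Mismatches occur at site 3 (C→G, transversion), site 6 (C→A, transversion), site 7 (U→G, transversion), site 10 (G→A, transition), site 12 (G→C, transversion), site 22 (C→A, transversion), site 23 (A→U, transversion), site 24 (A→C, transversion), site 30 (G→U, transversion), site 34 (A→U, transversion).
Of the 10 differences, 1 transition and 9 transversions, so Ti/Tv = 1/9 = 0.111.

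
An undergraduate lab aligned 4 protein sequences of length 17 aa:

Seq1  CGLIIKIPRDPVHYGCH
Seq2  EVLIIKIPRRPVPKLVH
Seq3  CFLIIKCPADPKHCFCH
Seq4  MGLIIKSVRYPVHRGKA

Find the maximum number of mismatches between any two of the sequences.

11

Pairwise Hamming distances:
  Seq1 vs Seq2: 7
  Seq1 vs Seq3: 6
  Seq1 vs Seq4: 7
  Seq2 vs Seq3: 10
  Seq2 vs Seq4: 10
  Seq3 vs Seq4: 11
The largest is 11, between Seq3 and Seq4.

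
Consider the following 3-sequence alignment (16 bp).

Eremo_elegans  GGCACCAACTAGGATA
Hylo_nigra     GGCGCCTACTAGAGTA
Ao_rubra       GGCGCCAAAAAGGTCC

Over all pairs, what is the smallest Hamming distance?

Pairwise Hamming distances:
  Eremo_elegans vs Hylo_nigra: 4
  Eremo_elegans vs Ao_rubra: 6
  Hylo_nigra vs Ao_rubra: 7
The smallest is 4, between Eremo_elegans and Hylo_nigra.

4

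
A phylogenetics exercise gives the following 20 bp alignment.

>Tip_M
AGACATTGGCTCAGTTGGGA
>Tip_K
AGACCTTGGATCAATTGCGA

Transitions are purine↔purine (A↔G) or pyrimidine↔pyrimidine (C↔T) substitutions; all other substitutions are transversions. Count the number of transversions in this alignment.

3

Differing sites — 5:A/C (Tv); 10:C/A (Tv); 14:G/A (Ti); 18:G/C (Tv).
Of the 4 differences, 1 transition and 3 transversions, so the answer is 3.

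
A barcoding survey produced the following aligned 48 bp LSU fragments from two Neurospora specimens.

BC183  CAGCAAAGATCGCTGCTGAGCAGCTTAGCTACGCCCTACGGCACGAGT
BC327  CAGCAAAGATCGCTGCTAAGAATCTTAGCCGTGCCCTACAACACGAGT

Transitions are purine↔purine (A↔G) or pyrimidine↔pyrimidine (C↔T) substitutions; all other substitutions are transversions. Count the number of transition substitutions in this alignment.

6

The sequences differ at positions 18 (G/A, transition), 21 (C/A, transversion), 23 (G/T, transversion), 30 (T/C, transition), 31 (A/G, transition), 32 (C/T, transition), 40 (G/A, transition), 41 (G/A, transition).
Of the 8 differences, 6 transitions and 2 transversions, so the answer is 6.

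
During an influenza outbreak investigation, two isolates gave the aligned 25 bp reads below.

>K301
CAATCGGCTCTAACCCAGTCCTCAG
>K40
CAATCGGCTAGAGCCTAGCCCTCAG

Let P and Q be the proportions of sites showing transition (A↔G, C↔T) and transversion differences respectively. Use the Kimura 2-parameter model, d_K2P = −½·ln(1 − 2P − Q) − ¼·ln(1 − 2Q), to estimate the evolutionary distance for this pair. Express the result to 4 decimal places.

0.2364

Mismatches occur at site 10 (C↔A, transversion), site 11 (T↔G, transversion), site 13 (A↔G, transition), site 16 (C↔T, transition), site 19 (T↔C, transition).
Of the 5 differences, 3 transitions and 2 transversions over 25 sites: P = 3/25 = 0.120000, Q = 2/25 = 0.080000.
d = −0.5·ln(0.680000) − 0.25·ln(0.840000) = −0.5·(-0.385662) − 0.25·(-0.174353) = 0.2364.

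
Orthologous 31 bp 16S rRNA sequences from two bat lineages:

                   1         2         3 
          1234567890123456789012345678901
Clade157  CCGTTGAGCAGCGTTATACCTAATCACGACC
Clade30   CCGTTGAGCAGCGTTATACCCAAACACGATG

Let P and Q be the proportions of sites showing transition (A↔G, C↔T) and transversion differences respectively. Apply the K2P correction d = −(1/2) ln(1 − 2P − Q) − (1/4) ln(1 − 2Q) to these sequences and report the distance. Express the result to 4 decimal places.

0.1421

Differing sites — 21:T/C (Ti); 24:T/A (Tv); 30:C/T (Ti); 31:C/G (Tv).
Of the 4 differences, 2 transitions and 2 transversions over 31 sites: P = 2/31 = 0.064516, Q = 2/31 = 0.064516.
d = −0.5·ln(0.806452) − 0.25·ln(0.870968) = −0.5·(-0.215111) − 0.25·(-0.138150) = 0.1421.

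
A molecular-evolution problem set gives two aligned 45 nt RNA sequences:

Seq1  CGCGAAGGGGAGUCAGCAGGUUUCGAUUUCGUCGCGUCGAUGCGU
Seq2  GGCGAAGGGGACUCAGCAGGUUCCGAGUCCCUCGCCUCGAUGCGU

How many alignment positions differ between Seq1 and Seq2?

7

Mismatches occur at site 1 (C→G), site 12 (G→C), site 23 (U→C), site 27 (U→G), site 29 (U→C), site 31 (G→C), site 36 (G→C).
That gives 7 mismatches out of 45 aligned sites, so the Hamming distance is 7.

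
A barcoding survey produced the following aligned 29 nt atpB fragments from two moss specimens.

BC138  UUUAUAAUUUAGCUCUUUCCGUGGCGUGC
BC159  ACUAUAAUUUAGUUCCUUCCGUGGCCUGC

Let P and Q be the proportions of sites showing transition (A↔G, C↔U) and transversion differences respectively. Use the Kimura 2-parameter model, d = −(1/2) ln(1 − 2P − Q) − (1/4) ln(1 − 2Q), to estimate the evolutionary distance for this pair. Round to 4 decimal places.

0.1985

Mismatches occur at site 1 (U/A, transversion), site 2 (U/C, transition), site 13 (C/U, transition), site 16 (U/C, transition), site 26 (G/C, transversion).
Of the 5 differences, 3 transitions and 2 transversions over 29 sites: P = 3/29 = 0.103448, Q = 2/29 = 0.068966.
d = −0.5·ln(0.724138) − 0.25·ln(0.862068) = −0.5·(-0.322773) − 0.25·(-0.148421) = 0.1985.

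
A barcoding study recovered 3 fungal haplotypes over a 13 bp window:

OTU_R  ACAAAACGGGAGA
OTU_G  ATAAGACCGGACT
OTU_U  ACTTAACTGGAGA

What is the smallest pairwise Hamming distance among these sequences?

Pairwise Hamming distances:
  OTU_R vs OTU_G: 5
  OTU_R vs OTU_U: 3
  OTU_G vs OTU_U: 7
The smallest is 3, between OTU_R and OTU_U.

3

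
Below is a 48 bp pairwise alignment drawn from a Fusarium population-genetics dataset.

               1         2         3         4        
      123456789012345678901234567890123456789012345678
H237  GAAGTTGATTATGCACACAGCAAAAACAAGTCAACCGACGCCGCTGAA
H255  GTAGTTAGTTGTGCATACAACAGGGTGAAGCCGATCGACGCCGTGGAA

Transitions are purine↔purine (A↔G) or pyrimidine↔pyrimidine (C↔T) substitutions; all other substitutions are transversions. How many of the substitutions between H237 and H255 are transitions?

Differing sites — 2:A/T (Tv); 7:G/A (Ti); 8:A/G (Ti); 11:A/G (Ti); 16:C/T (Ti); 20:G/A (Ti); 23:A/G (Ti); 24:A/G (Ti); 25:A/G (Ti); 26:A/T (Tv); 27:C/G (Tv); 31:T/C (Ti); 33:A/G (Ti); 35:C/T (Ti); 44:C/T (Ti); 45:T/G (Tv).
Of the 16 differences, 12 transitions and 4 transversions, so the answer is 12.

12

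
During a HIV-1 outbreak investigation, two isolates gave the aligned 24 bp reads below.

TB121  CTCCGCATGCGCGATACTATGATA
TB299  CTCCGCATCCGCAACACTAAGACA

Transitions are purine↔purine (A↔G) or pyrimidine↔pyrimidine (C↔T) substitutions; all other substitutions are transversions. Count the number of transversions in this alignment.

2

Mismatches occur at site 9 (G/C, transversion), site 13 (G/A, transition), site 15 (T/C, transition), site 20 (T/A, transversion), site 23 (T/C, transition).
Of the 5 differences, 3 transitions and 2 transversions, so the answer is 2.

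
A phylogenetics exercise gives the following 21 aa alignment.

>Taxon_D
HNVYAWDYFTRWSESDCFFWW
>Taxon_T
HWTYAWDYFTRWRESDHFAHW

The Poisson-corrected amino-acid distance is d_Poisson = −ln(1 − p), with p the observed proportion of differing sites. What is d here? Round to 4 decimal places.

0.3365

Differing sites — 2:N/W; 3:V/T; 13:S/R; 17:C/H; 19:F/A; 20:W/H.
p = 6/21 = 0.285714.
d = −ln(1 − 0.285714) = −ln(0.714286) = 0.3365.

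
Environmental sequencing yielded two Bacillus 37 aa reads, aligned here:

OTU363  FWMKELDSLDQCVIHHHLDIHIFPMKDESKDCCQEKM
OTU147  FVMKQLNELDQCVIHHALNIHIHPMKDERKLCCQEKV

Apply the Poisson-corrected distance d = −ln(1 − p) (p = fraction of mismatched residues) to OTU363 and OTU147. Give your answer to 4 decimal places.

Differing sites — 2:W/V; 5:E/Q; 7:D/N; 8:S/E; 17:H/A; 19:D/N; 23:F/H; 29:S/R; 31:D/L; 37:M/V.
p = 10/37 = 0.270270.
d = −ln(1 − 0.270270) = −ln(0.729730) = 0.3151.

0.3151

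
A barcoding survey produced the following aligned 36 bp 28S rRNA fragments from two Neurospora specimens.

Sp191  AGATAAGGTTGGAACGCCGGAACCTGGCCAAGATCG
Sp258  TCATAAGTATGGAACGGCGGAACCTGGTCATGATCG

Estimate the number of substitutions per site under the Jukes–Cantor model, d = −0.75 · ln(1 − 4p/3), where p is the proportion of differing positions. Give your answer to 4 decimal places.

0.2251

Mismatches occur at site 1 (A↔T), site 2 (G↔C), site 8 (G↔T), site 9 (T↔A), site 17 (C↔G), site 28 (C↔T), site 31 (A↔T).
p = 7/36 = 0.194444.
d = −0.75 · ln(1 − (4/3)·0.194444) = −0.75 · ln(0.740741) = −0.75 · (-0.300104) = 0.2251.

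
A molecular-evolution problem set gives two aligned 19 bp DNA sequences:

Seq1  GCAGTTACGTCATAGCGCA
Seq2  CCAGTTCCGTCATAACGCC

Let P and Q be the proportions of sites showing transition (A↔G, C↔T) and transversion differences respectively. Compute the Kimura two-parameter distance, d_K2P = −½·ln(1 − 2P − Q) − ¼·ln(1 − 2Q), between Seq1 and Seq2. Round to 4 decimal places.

The sequences differ at positions 1 (G/C, transversion), 7 (A/C, transversion), 15 (G/A, transition), 19 (A/C, transversion).
Of the 4 differences, 1 transition and 3 transversions over 19 sites: P = 1/19 = 0.052632, Q = 3/19 = 0.157895.
d = −0.5·ln(0.736841) − 0.25·ln(0.684210) = −0.5·(-0.305383) − 0.25·(-0.379490) = 0.2476.

0.2476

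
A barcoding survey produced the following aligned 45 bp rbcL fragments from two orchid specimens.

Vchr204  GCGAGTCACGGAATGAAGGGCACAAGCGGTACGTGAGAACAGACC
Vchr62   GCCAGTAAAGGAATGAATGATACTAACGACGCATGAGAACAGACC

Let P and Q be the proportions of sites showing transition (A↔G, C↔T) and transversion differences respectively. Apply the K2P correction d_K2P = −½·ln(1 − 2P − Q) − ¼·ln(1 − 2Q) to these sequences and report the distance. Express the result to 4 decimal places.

0.3371

The sequences differ at positions 3 (G/C, transversion), 7 (C/A, transversion), 9 (C/A, transversion), 18 (G/T, transversion), 20 (G/A, transition), 21 (C/T, transition), 24 (A/T, transversion), 26 (G/A, transition), 29 (G/A, transition), 30 (T/C, transition), 31 (A/G, transition), 33 (G/A, transition).
Of the 12 differences, 7 transitions and 5 transversions over 45 sites: P = 7/45 = 0.155556, Q = 5/45 = 0.111111.
d = −0.5·ln(0.577777) − 0.25·ln(0.777778) = −0.5·(-0.548567) − 0.25·(-0.251314) = 0.3371.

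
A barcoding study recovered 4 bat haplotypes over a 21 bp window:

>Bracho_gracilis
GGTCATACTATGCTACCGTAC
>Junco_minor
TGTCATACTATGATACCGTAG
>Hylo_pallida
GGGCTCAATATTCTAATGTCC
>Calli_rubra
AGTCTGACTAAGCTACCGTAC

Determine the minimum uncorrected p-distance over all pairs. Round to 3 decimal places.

0.143

Pairwise Hamming distances:
  Bracho_gracilis vs Junco_minor: 3
  Bracho_gracilis vs Hylo_pallida: 8
  Bracho_gracilis vs Calli_rubra: 4
  Junco_minor vs Hylo_pallida: 11
  Junco_minor vs Calli_rubra: 6
  Hylo_pallida vs Calli_rubra: 9
The smallest is 3 mismatches, between Bracho_gracilis and Junco_minor; p = 3/21 = 0.143.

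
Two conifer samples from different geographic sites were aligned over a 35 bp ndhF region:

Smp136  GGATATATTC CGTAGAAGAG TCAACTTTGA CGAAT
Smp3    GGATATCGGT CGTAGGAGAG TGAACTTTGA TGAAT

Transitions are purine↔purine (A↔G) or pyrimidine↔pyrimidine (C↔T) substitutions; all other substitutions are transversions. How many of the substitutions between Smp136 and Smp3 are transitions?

Differing sites — 7:A/C (Tv); 8:T/G (Tv); 9:T/G (Tv); 10:C/T (Ti); 16:A/G (Ti); 22:C/G (Tv); 31:C/T (Ti).
Of the 7 differences, 3 transitions and 4 transversions, so the answer is 3.

3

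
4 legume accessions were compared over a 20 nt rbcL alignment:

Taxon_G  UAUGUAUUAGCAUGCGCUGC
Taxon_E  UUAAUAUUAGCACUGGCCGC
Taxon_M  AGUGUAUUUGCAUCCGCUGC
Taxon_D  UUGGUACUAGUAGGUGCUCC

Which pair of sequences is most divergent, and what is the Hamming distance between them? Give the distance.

Pairwise Hamming distances:
  Taxon_G vs Taxon_E: 7
  Taxon_G vs Taxon_M: 4
  Taxon_G vs Taxon_D: 7
  Taxon_E vs Taxon_M: 9
  Taxon_E vs Taxon_D: 9
  Taxon_M vs Taxon_D: 10
The largest is 10, between Taxon_M and Taxon_D.

10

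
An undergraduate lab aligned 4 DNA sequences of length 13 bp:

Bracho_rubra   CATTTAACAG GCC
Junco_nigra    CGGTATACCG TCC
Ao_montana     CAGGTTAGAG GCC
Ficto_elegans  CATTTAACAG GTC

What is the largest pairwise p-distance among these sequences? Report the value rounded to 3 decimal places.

Pairwise Hamming distances:
  Bracho_rubra vs Junco_nigra: 6
  Bracho_rubra vs Ao_montana: 4
  Bracho_rubra vs Ficto_elegans: 1
  Junco_nigra vs Ao_montana: 6
  Junco_nigra vs Ficto_elegans: 7
  Ao_montana vs Ficto_elegans: 5
The largest is 7 mismatches, between Junco_nigra and Ficto_elegans; p = 7/13 = 0.538.

0.538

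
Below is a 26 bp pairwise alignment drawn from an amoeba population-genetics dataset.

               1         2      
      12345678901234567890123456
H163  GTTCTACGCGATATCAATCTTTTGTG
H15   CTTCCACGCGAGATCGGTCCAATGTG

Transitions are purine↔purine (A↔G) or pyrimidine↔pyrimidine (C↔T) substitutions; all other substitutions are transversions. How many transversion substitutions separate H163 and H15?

Mismatches occur at site 1 (G↔C, transversion), site 5 (T↔C, transition), site 12 (T↔G, transversion), site 16 (A↔G, transition), site 17 (A↔G, transition), site 20 (T↔C, transition), site 21 (T↔A, transversion), site 22 (T↔A, transversion).
Of the 8 differences, 4 transitions and 4 transversions, so the answer is 4.

4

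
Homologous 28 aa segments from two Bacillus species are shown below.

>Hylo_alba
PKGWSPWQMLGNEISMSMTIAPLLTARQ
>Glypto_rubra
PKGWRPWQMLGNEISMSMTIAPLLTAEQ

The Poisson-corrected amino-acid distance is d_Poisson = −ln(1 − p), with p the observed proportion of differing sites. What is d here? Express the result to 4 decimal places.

The sequences differ at positions 5 (S/R), 27 (R/E).
p = 2/28 = 0.071429.
d = −ln(1 − 0.071429) = −ln(0.928571) = 0.0741.

0.0741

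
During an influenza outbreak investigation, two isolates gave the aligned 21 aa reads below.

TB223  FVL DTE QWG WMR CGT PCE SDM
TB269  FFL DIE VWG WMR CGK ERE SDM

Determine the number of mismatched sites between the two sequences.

Differing sites — 2:V/F; 5:T/I; 7:Q/V; 15:T/K; 16:P/E; 17:C/R.
That gives 6 mismatches out of 21 aligned sites, so the Hamming distance is 6.

6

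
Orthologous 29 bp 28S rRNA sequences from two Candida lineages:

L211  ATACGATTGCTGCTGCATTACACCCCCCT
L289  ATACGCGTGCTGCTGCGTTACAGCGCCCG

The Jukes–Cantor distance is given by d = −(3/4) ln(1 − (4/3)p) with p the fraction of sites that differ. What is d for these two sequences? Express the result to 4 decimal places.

0.2421

The sequences differ at positions 6 (A/C), 7 (T/G), 17 (A/G), 23 (C/G), 25 (C/G), 29 (T/G).
p = 6/29 = 0.206897.
d = −0.75 · ln(1 − (4/3)·0.206897) = −0.75 · ln(0.724137) = −0.75 · (-0.322775) = 0.2421.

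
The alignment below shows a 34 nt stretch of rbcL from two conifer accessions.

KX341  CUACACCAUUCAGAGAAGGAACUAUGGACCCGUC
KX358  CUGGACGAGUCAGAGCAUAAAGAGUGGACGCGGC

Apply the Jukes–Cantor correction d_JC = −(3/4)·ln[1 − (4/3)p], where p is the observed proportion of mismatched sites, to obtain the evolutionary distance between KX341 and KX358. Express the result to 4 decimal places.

0.4770

The sequences differ at positions 3 (A/G), 4 (C/G), 7 (C/G), 9 (U/G), 16 (A/C), 18 (G/U), 19 (G/A), 22 (C/G), 23 (U/A), 24 (A/G), 30 (C/G), 33 (U/G).
p = 12/34 = 0.352941.
d = −0.75 · ln(1 − (4/3)·0.352941) = −0.75 · ln(0.529412) = −0.75 · (-0.635988) = 0.4770.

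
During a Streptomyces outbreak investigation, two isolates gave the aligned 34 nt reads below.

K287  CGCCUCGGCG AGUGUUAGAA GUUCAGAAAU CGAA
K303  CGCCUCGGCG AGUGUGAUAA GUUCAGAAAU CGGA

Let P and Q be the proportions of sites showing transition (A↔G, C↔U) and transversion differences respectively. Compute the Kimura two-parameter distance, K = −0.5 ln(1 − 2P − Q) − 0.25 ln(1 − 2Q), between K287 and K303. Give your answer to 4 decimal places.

0.0939

The sequences differ at positions 16 (U/G, transversion), 18 (G/U, transversion), 33 (A/G, transition).
Of the 3 differences, 1 transition and 2 transversions over 34 sites: P = 1/34 = 0.029412, Q = 2/34 = 0.058824.
d = −0.5·ln(0.882352) − 0.25·ln(0.882352) = −0.5·(-0.125164) − 0.25·(-0.125164) = 0.0939.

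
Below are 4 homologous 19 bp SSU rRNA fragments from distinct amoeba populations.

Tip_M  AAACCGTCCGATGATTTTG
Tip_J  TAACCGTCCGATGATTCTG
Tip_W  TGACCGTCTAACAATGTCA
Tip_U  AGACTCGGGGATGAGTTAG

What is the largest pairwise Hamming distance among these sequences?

13

Pairwise Hamming distances:
  Tip_M vs Tip_J: 2
  Tip_M vs Tip_W: 9
  Tip_M vs Tip_U: 8
  Tip_J vs Tip_W: 9
  Tip_J vs Tip_U: 10
  Tip_W vs Tip_U: 13
The largest is 13, between Tip_W and Tip_U.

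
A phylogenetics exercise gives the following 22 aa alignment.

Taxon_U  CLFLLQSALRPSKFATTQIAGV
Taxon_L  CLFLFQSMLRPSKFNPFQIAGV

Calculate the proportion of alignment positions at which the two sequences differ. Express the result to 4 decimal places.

Differing sites — 5:L/F; 8:A/M; 15:A/N; 16:T/P; 17:T/F.
There are 5 differences over 22 sites, so p = 5/22 = 0.2273.

0.2273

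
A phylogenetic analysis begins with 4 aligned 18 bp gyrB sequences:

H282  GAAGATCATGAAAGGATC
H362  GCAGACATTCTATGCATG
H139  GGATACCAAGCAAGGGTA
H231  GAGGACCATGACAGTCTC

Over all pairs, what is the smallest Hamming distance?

Pairwise Hamming distances:
  H282 vs H362: 9
  H282 vs H139: 7
  H282 vs H231: 5
  H362 vs H139: 11
  H362 vs H231: 11
  H139 vs H231: 9
The smallest is 5, between H282 and H231.

5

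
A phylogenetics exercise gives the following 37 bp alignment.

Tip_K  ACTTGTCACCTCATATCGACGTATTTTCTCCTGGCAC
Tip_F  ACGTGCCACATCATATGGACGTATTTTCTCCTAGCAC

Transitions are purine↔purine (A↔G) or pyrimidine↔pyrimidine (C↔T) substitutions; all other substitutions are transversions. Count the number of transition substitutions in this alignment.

2

Differing sites — 3:T/G (Tv); 6:T/C (Ti); 10:C/A (Tv); 17:C/G (Tv); 33:G/A (Ti).
Of the 5 differences, 2 transitions and 3 transversions, so the answer is 2.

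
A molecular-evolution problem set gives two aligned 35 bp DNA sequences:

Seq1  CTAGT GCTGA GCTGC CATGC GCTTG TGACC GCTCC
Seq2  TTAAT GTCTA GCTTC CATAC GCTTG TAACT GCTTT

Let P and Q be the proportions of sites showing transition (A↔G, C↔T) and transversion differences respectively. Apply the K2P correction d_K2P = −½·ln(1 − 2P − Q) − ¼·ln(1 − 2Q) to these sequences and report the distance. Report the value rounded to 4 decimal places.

0.4540

Mismatches occur at site 1 (C→T, transition), site 4 (G→A, transition), site 7 (C→T, transition), site 8 (T→C, transition), site 9 (G→T, transversion), site 14 (G→T, transversion), site 19 (G→A, transition), site 27 (G→A, transition), site 30 (C→T, transition), site 34 (C→T, transition), site 35 (C→T, transition).
Of the 11 differences, 9 transitions and 2 transversions over 35 sites: P = 9/35 = 0.257143, Q = 2/35 = 0.057143.
d = −0.5·ln(0.428571) − 0.25·ln(0.885714) = −0.5·(-0.847299) − 0.25·(-0.121361) = 0.4540.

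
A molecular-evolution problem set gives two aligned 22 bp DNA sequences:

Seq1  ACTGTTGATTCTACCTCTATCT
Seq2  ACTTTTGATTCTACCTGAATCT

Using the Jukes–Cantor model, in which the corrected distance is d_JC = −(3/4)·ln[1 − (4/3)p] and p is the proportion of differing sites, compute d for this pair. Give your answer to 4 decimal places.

Differing sites — 4:G/T; 17:C/G; 18:T/A.
p = 3/22 = 0.136364.
d = −0.75 · ln(1 − (4/3)·0.136364) = −0.75 · ln(0.818181) = −0.75 · (-0.200672) = 0.1505.

0.1505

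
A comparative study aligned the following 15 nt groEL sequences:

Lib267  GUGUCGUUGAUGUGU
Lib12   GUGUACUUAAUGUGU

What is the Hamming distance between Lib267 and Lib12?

3

Differing sites — 5:C/A; 6:G/C; 9:G/A.
That gives 3 mismatches out of 15 aligned sites, so the Hamming distance is 3.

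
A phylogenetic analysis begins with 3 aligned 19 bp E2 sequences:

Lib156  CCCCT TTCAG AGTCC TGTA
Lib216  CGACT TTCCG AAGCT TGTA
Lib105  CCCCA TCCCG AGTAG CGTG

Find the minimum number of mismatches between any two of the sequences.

Pairwise Hamming distances:
  Lib156 vs Lib216: 6
  Lib156 vs Lib105: 7
  Lib216 vs Lib105: 10
The smallest is 6, between Lib156 and Lib216.

6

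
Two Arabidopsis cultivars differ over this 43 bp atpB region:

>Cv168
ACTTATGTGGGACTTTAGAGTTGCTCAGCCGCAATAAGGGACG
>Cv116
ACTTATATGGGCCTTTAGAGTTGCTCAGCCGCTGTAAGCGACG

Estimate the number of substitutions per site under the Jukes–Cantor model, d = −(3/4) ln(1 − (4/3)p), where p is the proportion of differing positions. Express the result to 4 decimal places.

0.1263

Differing sites — 7:G/A; 12:A/C; 33:A/T; 34:A/G; 39:G/C.
p = 5/43 = 0.116279.
d = −0.75 · ln(1 − (4/3)·0.116279) = −0.75 · ln(0.844961) = −0.75 · (-0.168465) = 0.1263.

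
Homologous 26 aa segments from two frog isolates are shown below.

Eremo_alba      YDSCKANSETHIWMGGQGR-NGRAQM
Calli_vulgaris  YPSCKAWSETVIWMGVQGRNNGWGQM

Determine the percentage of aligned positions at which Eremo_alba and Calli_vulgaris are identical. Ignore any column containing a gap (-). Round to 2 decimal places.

Excluding the 1 gap column leaves 25 comparable sites.
Differing sites — 2:D/P; 7:N/W; 11:H/V; 16:G/V; 23:R/W; 24:A/G.
19 of the 25 comparable sites match, so the percent identity is 19/25 × 100 = 76.00%.

76.00%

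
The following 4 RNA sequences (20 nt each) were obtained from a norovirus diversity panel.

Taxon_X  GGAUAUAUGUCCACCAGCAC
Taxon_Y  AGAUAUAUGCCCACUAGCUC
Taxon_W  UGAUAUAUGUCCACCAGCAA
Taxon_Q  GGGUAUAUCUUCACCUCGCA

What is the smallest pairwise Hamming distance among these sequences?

2

Pairwise Hamming distances:
  Taxon_X vs Taxon_Y: 4
  Taxon_X vs Taxon_W: 2
  Taxon_X vs Taxon_Q: 8
  Taxon_Y vs Taxon_W: 5
  Taxon_Y vs Taxon_Q: 11
  Taxon_W vs Taxon_Q: 8
The smallest is 2, between Taxon_X and Taxon_W.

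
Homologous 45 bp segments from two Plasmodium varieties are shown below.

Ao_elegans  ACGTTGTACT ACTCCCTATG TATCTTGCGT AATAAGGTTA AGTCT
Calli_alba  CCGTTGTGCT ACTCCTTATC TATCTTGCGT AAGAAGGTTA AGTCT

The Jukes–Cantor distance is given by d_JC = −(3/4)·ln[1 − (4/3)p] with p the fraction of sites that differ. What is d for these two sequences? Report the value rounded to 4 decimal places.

0.1203

Mismatches occur at site 1 (A/C), site 8 (A/G), site 16 (C/T), site 20 (G/C), site 33 (T/G).
p = 5/45 = 0.111111.
d = −0.75 · ln(1 − (4/3)·0.111111) = −0.75 · ln(0.851852) = −0.75 · (-0.160342) = 0.1203.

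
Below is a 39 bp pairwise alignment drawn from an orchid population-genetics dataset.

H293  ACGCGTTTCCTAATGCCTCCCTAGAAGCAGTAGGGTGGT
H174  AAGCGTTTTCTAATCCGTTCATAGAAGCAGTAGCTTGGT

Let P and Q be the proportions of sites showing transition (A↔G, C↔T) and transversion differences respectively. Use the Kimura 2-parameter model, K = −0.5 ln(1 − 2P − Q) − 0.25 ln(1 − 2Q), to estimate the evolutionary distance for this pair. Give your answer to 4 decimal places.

0.2401

Mismatches occur at site 2 (C/A, transversion), site 9 (C/T, transition), site 15 (G/C, transversion), site 17 (C/G, transversion), site 19 (C/T, transition), site 21 (C/A, transversion), site 34 (G/C, transversion), site 35 (G/T, transversion).
Of the 8 differences, 2 transitions and 6 transversions over 39 sites: P = 2/39 = 0.051282, Q = 6/39 = 0.153846.
d = −0.5·ln(0.743590) − 0.25·ln(0.692308) = −0.5·(-0.296265) − 0.25·(-0.367724) = 0.2401.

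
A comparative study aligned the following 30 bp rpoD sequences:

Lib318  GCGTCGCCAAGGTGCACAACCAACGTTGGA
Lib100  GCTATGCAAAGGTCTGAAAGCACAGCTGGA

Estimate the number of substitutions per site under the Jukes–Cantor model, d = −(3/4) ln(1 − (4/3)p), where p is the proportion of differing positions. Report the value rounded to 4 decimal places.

Mismatches occur at site 3 (G→T), site 4 (T→A), site 5 (C→T), site 8 (C→A), site 14 (G→C), site 15 (C→T), site 16 (A→G), site 17 (C→A), site 20 (C→G), site 23 (A→C), site 24 (C→A), site 26 (T→C).
p = 12/30 = 0.400000.
d = −0.75 · ln(1 − (4/3)·0.400000) = −0.75 · ln(0.466667) = −0.75 · (-0.762139) = 0.5716.

0.5716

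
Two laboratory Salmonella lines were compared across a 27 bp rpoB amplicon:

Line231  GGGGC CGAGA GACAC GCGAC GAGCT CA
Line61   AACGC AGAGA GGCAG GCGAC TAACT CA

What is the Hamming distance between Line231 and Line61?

8

Differing sites — 1:G/A; 2:G/A; 3:G/C; 6:C/A; 12:A/G; 15:C/G; 21:G/T; 23:G/A.
That gives 8 mismatches out of 27 aligned sites, so the Hamming distance is 8.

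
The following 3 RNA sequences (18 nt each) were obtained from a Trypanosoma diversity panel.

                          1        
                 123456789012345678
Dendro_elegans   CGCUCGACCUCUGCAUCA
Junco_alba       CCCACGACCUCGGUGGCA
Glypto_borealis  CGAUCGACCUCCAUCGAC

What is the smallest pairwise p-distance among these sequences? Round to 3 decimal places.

0.333

Pairwise Hamming distances:
  Dendro_elegans vs Junco_alba: 6
  Dendro_elegans vs Glypto_borealis: 8
  Junco_alba vs Glypto_borealis: 8
The smallest is 6 mismatches, between Dendro_elegans and Junco_alba; p = 6/18 = 0.333.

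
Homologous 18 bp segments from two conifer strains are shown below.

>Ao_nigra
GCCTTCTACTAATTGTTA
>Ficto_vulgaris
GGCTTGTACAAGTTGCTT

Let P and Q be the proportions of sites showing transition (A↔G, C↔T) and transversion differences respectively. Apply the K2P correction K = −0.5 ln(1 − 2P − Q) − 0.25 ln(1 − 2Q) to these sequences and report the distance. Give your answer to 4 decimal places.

Differing sites — 2:C/G (Tv); 6:C/G (Tv); 10:T/A (Tv); 12:A/G (Ti); 16:T/C (Ti); 18:A/T (Tv).
Of the 6 differences, 2 transitions and 4 transversions over 18 sites: P = 2/18 = 0.111111, Q = 4/18 = 0.222222.
d = −0.5·ln(0.555556) − 0.25·ln(0.555556) = −0.5·(-0.587786) − 0.25·(-0.587786) = 0.4408.

0.4408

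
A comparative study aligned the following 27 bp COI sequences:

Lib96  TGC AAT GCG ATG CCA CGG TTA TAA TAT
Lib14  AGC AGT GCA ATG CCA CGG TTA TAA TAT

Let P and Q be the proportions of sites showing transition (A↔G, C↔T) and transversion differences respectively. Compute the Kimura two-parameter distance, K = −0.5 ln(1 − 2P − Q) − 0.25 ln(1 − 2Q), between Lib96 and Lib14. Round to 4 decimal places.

0.1216

Differing sites — 1:T/A (Tv); 5:A/G (Ti); 9:G/A (Ti).
Of the 3 differences, 2 transitions and 1 transversion over 27 sites: P = 2/27 = 0.074074, Q = 1/27 = 0.037037.
d = −0.5·ln(0.814815) − 0.25·ln(0.925926) = −0.5·(-0.204794) − 0.25·(-0.076961) = 0.1216.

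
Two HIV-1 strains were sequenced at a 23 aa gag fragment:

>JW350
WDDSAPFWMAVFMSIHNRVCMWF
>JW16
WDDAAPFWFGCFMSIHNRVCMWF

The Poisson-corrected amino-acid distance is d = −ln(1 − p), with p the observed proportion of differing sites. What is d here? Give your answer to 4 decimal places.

The sequences differ at positions 4 (S/A), 9 (M/F), 10 (A/G), 11 (V/C).
p = 4/23 = 0.173913.
d = −ln(1 − 0.173913) = −ln(0.826087) = 0.1911.

0.1911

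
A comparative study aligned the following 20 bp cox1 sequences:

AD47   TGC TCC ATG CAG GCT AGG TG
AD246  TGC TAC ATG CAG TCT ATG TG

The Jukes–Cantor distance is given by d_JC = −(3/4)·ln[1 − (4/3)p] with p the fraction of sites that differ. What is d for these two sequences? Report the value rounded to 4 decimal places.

0.1674

The sequences differ at positions 5 (C/A), 13 (G/T), 17 (G/T).
p = 3/20 = 0.150000.
d = −0.75 · ln(1 − (4/3)·0.150000) = −0.75 · ln(0.800000) = −0.75 · (-0.223144) = 0.1674.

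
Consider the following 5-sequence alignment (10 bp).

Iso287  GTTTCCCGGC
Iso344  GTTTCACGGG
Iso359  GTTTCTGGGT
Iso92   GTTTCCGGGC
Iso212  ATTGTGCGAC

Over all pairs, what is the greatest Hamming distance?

Pairwise Hamming distances:
  Iso287 vs Iso344: 2
  Iso287 vs Iso359: 3
  Iso287 vs Iso92: 1
  Iso287 vs Iso212: 5
  Iso344 vs Iso359: 3
  Iso344 vs Iso92: 3
  Iso344 vs Iso212: 6
  Iso359 vs Iso92: 2
  Iso359 vs Iso212: 7
  Iso92 vs Iso212: 6
The largest is 7, between Iso359 and Iso212.

7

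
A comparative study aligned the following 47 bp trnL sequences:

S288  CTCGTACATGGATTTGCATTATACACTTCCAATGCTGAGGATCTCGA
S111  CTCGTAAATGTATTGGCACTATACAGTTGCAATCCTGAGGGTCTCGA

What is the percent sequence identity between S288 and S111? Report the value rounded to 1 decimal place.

83.0%

Differing sites — 7:C/A; 11:G/T; 15:T/G; 19:T/C; 26:C/G; 29:C/G; 34:G/C; 41:A/G.
39 of the 47 sites match, so the percent identity is 39/47 × 100 = 83.0%.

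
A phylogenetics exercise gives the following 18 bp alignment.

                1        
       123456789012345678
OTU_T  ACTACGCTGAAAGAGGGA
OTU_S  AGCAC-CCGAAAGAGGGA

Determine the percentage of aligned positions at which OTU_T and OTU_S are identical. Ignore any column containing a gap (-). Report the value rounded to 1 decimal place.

82.4%

Excluding the 1 gap column leaves 17 comparable sites.
Mismatches occur at site 2 (C↔G), site 3 (T↔C), site 8 (T↔C).
14 of the 17 comparable sites match, so the percent identity is 14/17 × 100 = 82.4%.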